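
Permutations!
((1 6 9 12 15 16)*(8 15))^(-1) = ((1 6 9 12 8 15 16))^(-1) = (1 16 15 8 12 9 6)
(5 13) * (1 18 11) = [0, 18, 2, 3, 4, 13, 6, 7, 8, 9, 10, 1, 12, 5, 14, 15, 16, 17, 11] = (1 18 11)(5 13)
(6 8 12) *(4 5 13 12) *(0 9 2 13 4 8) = (0 9 2 13 12 6)(4 5) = [9, 1, 13, 3, 5, 4, 0, 7, 8, 2, 10, 11, 6, 12]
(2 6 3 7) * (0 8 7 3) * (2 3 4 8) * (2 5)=[5, 1, 6, 4, 8, 2, 0, 3, 7]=(0 5 2 6)(3 4 8 7)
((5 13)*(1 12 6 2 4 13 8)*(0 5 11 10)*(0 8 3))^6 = ((0 5 3)(1 12 6 2 4 13 11 10 8))^6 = (1 11 2)(4 12 10)(6 8 13)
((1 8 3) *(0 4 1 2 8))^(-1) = (0 1 4)(2 3 8)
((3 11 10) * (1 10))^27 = (1 11 3 10)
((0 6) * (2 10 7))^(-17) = ((0 6)(2 10 7))^(-17) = (0 6)(2 10 7)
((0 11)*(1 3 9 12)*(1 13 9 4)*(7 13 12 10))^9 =((0 11)(1 3 4)(7 13 9 10))^9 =(0 11)(7 13 9 10)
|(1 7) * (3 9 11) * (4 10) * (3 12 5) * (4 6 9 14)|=|(1 7)(3 14 4 10 6 9 11 12 5)|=18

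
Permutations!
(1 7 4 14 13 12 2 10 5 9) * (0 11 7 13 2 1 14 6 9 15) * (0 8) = (0 11 7 4 6 9 14 2 10 5 15 8)(1 13 12) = [11, 13, 10, 3, 6, 15, 9, 4, 0, 14, 5, 7, 1, 12, 2, 8]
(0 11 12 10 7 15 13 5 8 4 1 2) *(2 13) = [11, 13, 0, 3, 1, 8, 6, 15, 4, 9, 7, 12, 10, 5, 14, 2] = (0 11 12 10 7 15 2)(1 13 5 8 4)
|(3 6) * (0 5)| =|(0 5)(3 6)| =2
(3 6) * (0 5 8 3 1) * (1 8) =[5, 0, 2, 6, 4, 1, 8, 7, 3] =(0 5 1)(3 6 8)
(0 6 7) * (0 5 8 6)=[0, 1, 2, 3, 4, 8, 7, 5, 6]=(5 8 6 7)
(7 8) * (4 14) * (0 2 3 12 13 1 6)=[2, 6, 3, 12, 14, 5, 0, 8, 7, 9, 10, 11, 13, 1, 4]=(0 2 3 12 13 1 6)(4 14)(7 8)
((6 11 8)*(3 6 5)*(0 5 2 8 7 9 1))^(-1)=((0 5 3 6 11 7 9 1)(2 8))^(-1)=(0 1 9 7 11 6 3 5)(2 8)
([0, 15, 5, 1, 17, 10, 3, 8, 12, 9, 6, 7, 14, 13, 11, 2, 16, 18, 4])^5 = [0, 6, 1, 10, 18, 15, 5, 7, 8, 9, 2, 11, 12, 13, 14, 3, 16, 4, 17]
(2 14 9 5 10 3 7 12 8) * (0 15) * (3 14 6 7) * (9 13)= (0 15)(2 6 7 12 8)(5 10 14 13 9)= [15, 1, 6, 3, 4, 10, 7, 12, 2, 5, 14, 11, 8, 9, 13, 0]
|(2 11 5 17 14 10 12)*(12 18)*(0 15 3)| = |(0 15 3)(2 11 5 17 14 10 18 12)| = 24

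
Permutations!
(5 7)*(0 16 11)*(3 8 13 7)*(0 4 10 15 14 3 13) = (0 16 11 4 10 15 14 3 8)(5 13 7) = [16, 1, 2, 8, 10, 13, 6, 5, 0, 9, 15, 4, 12, 7, 3, 14, 11]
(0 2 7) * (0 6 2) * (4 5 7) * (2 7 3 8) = (2 4 5 3 8)(6 7) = [0, 1, 4, 8, 5, 3, 7, 6, 2]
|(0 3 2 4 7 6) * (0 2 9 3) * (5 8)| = |(2 4 7 6)(3 9)(5 8)| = 4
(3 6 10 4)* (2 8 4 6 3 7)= (2 8 4 7)(6 10)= [0, 1, 8, 3, 7, 5, 10, 2, 4, 9, 6]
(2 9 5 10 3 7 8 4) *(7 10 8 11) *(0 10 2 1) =(0 10 3 2 9 5 8 4 1)(7 11) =[10, 0, 9, 2, 1, 8, 6, 11, 4, 5, 3, 7]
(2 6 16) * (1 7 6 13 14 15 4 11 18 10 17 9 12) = (1 7 6 16 2 13 14 15 4 11 18 10 17 9 12) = [0, 7, 13, 3, 11, 5, 16, 6, 8, 12, 17, 18, 1, 14, 15, 4, 2, 9, 10]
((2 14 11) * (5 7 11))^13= (2 7 14 11 5)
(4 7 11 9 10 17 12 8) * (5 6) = (4 7 11 9 10 17 12 8)(5 6) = [0, 1, 2, 3, 7, 6, 5, 11, 4, 10, 17, 9, 8, 13, 14, 15, 16, 12]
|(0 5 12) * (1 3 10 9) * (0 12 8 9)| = |(12)(0 5 8 9 1 3 10)| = 7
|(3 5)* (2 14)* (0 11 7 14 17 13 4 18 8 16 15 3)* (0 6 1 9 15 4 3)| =52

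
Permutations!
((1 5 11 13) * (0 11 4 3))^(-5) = (0 13 5 3 11 1 4)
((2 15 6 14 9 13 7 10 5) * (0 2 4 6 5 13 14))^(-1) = ((0 2 15 5 4 6)(7 10 13)(9 14))^(-1) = (0 6 4 5 15 2)(7 13 10)(9 14)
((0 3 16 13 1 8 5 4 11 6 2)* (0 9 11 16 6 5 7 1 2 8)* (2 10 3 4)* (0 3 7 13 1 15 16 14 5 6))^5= ((0 4 14 5 2 9 11 6 8 13 10 7 15 16 1 3))^5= (0 9 10 3 2 13 1 5 8 16 14 6 15 4 11 7)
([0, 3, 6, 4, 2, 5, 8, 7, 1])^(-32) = [0, 6, 3, 8, 1, 5, 4, 7, 2]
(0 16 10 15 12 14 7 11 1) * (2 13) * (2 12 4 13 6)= (0 16 10 15 4 13 12 14 7 11 1)(2 6)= [16, 0, 6, 3, 13, 5, 2, 11, 8, 9, 15, 1, 14, 12, 7, 4, 10]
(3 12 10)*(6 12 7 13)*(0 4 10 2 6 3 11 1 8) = (0 4 10 11 1 8)(2 6 12)(3 7 13) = [4, 8, 6, 7, 10, 5, 12, 13, 0, 9, 11, 1, 2, 3]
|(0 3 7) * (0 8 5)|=5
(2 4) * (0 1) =(0 1)(2 4) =[1, 0, 4, 3, 2]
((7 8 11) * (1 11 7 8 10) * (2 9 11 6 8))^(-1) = ((1 6 8 7 10)(2 9 11))^(-1) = (1 10 7 8 6)(2 11 9)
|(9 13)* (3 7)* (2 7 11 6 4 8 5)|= |(2 7 3 11 6 4 8 5)(9 13)|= 8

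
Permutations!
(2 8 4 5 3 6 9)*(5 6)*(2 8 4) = [0, 1, 4, 5, 6, 3, 9, 7, 2, 8] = (2 4 6 9 8)(3 5)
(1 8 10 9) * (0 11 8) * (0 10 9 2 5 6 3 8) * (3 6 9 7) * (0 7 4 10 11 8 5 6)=(0 8 4 10 2 6)(1 11 7 3 5 9)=[8, 11, 6, 5, 10, 9, 0, 3, 4, 1, 2, 7]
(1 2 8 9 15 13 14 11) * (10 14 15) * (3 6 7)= (1 2 8 9 10 14 11)(3 6 7)(13 15)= [0, 2, 8, 6, 4, 5, 7, 3, 9, 10, 14, 1, 12, 15, 11, 13]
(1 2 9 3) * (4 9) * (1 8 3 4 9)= [0, 2, 9, 8, 1, 5, 6, 7, 3, 4]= (1 2 9 4)(3 8)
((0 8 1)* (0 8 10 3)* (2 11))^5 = (0 3 10)(1 8)(2 11) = ((0 10 3)(1 8)(2 11))^5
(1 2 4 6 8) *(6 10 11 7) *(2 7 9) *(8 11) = (1 7 6 11 9 2 4 10 8) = [0, 7, 4, 3, 10, 5, 11, 6, 1, 2, 8, 9]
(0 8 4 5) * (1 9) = (0 8 4 5)(1 9) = [8, 9, 2, 3, 5, 0, 6, 7, 4, 1]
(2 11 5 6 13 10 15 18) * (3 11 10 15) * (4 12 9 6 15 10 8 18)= (2 8 18)(3 11 5 15 4 12 9 6 13 10)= [0, 1, 8, 11, 12, 15, 13, 7, 18, 6, 3, 5, 9, 10, 14, 4, 16, 17, 2]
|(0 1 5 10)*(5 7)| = |(0 1 7 5 10)| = 5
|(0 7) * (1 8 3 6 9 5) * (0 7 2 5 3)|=15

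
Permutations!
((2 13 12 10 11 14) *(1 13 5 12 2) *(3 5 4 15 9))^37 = ((1 13 2 4 15 9 3 5 12 10 11 14))^37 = (1 13 2 4 15 9 3 5 12 10 11 14)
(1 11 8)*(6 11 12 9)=[0, 12, 2, 3, 4, 5, 11, 7, 1, 6, 10, 8, 9]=(1 12 9 6 11 8)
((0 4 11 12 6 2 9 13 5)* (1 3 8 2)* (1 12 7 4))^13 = ((0 1 3 8 2 9 13 5)(4 11 7)(6 12))^13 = (0 9 3 5 2 1 13 8)(4 11 7)(6 12)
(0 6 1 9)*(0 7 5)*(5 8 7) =(0 6 1 9 5)(7 8) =[6, 9, 2, 3, 4, 0, 1, 8, 7, 5]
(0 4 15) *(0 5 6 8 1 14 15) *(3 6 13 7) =(0 4)(1 14 15 5 13 7 3 6 8) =[4, 14, 2, 6, 0, 13, 8, 3, 1, 9, 10, 11, 12, 7, 15, 5]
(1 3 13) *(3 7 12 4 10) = [0, 7, 2, 13, 10, 5, 6, 12, 8, 9, 3, 11, 4, 1] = (1 7 12 4 10 3 13)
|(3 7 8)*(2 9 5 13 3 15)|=8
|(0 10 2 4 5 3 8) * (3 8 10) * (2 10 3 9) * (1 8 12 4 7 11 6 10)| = |(0 9 2 7 11 6 10 1 8)(4 5 12)| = 9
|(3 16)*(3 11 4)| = |(3 16 11 4)| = 4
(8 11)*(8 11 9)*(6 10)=[0, 1, 2, 3, 4, 5, 10, 7, 9, 8, 6, 11]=(11)(6 10)(8 9)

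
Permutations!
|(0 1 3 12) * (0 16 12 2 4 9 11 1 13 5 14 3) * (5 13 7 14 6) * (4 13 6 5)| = |(0 7 14 3 2 13 6 4 9 11 1)(12 16)| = 22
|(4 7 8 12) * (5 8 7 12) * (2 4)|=6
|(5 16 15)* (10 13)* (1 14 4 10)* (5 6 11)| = 5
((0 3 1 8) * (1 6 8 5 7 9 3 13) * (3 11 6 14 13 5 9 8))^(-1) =(0 8 7 5)(1 13 14 3 6 11 9)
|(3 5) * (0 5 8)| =4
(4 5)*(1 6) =(1 6)(4 5) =[0, 6, 2, 3, 5, 4, 1]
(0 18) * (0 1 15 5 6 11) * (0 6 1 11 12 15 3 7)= [18, 3, 2, 7, 4, 1, 12, 0, 8, 9, 10, 6, 15, 13, 14, 5, 16, 17, 11]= (0 18 11 6 12 15 5 1 3 7)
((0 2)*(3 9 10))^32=((0 2)(3 9 10))^32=(3 10 9)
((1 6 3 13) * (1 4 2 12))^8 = (1 6 3 13 4 2 12) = ((1 6 3 13 4 2 12))^8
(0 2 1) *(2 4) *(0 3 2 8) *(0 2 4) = (1 3 4 8 2) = [0, 3, 1, 4, 8, 5, 6, 7, 2]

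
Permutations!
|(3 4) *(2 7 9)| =|(2 7 9)(3 4)| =6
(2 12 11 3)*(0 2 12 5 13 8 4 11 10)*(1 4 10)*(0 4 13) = [2, 13, 5, 12, 11, 0, 6, 7, 10, 9, 4, 3, 1, 8] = (0 2 5)(1 13 8 10 4 11 3 12)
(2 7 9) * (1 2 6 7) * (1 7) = (1 2 7 9 6) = [0, 2, 7, 3, 4, 5, 1, 9, 8, 6]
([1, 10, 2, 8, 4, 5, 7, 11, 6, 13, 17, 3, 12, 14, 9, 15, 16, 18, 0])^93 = [17, 18, 2, 7, 4, 5, 3, 8, 11, 9, 0, 6, 12, 13, 14, 15, 16, 1, 10]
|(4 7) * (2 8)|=2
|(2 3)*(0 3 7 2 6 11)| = 4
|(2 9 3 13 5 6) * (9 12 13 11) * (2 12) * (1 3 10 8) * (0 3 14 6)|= 12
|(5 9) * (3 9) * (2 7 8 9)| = |(2 7 8 9 5 3)| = 6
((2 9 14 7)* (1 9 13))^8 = (1 14 2)(7 13 9)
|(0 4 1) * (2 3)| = 6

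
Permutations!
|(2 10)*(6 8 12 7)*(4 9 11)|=12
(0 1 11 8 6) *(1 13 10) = (0 13 10 1 11 8 6) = [13, 11, 2, 3, 4, 5, 0, 7, 6, 9, 1, 8, 12, 10]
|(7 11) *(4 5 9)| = |(4 5 9)(7 11)| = 6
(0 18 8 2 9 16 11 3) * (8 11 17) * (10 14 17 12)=(0 18 11 3)(2 9 16 12 10 14 17 8)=[18, 1, 9, 0, 4, 5, 6, 7, 2, 16, 14, 3, 10, 13, 17, 15, 12, 8, 11]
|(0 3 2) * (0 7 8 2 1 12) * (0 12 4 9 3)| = |(12)(1 4 9 3)(2 7 8)| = 12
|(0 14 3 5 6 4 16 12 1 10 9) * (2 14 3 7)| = |(0 3 5 6 4 16 12 1 10 9)(2 14 7)| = 30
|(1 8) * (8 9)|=3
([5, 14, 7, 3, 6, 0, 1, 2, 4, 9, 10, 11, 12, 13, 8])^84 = [0, 6, 2, 3, 8, 5, 4, 7, 14, 9, 10, 11, 12, 13, 1]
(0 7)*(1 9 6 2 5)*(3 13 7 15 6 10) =(0 15 6 2 5 1 9 10 3 13 7) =[15, 9, 5, 13, 4, 1, 2, 0, 8, 10, 3, 11, 12, 7, 14, 6]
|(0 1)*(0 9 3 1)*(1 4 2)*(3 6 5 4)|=6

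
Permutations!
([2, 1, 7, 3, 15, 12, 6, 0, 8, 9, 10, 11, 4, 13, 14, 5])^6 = (4 5)(12 15)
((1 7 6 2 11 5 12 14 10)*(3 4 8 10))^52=(1 11 3)(2 14 10)(4 7 5)(6 12 8)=((1 7 6 2 11 5 12 14 3 4 8 10))^52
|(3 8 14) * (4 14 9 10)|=|(3 8 9 10 4 14)|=6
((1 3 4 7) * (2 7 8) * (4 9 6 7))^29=(1 7 6 9 3)(2 8 4)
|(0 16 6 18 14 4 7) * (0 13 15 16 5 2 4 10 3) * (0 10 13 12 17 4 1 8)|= 60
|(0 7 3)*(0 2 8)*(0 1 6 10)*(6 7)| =15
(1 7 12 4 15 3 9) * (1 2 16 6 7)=[0, 1, 16, 9, 15, 5, 7, 12, 8, 2, 10, 11, 4, 13, 14, 3, 6]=(2 16 6 7 12 4 15 3 9)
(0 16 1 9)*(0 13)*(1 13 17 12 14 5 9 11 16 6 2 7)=(0 6 2 7 1 11 16 13)(5 9 17 12 14)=[6, 11, 7, 3, 4, 9, 2, 1, 8, 17, 10, 16, 14, 0, 5, 15, 13, 12]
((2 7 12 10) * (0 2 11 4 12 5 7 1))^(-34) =((0 2 1)(4 12 10 11)(5 7))^(-34) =(0 1 2)(4 10)(11 12)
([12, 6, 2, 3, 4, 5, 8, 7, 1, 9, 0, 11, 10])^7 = [12, 6, 2, 3, 4, 5, 8, 7, 1, 9, 0, 11, 10]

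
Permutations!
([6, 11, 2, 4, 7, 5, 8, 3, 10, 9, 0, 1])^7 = (0 10 8 6)(1 11)(3 4 7)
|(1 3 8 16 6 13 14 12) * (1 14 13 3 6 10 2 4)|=|(1 6 3 8 16 10 2 4)(12 14)|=8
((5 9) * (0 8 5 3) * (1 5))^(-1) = ((0 8 1 5 9 3))^(-1) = (0 3 9 5 1 8)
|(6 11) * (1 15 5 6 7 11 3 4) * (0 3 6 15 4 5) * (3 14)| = 10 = |(0 14 3 5 15)(1 4)(7 11)|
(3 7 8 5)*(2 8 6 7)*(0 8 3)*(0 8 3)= (0 3 2)(5 8)(6 7)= [3, 1, 0, 2, 4, 8, 7, 6, 5]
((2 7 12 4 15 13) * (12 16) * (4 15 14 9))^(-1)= (2 13 15 12 16 7)(4 9 14)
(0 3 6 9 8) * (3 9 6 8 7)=[9, 1, 2, 8, 4, 5, 6, 3, 0, 7]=(0 9 7 3 8)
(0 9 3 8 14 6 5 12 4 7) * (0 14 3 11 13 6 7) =(0 9 11 13 6 5 12 4)(3 8)(7 14) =[9, 1, 2, 8, 0, 12, 5, 14, 3, 11, 10, 13, 4, 6, 7]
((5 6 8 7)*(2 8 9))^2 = (2 7 6)(5 9 8) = ((2 8 7 5 6 9))^2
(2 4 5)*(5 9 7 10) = [0, 1, 4, 3, 9, 2, 6, 10, 8, 7, 5] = (2 4 9 7 10 5)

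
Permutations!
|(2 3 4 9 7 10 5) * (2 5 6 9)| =12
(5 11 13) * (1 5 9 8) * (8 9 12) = (1 5 11 13 12 8) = [0, 5, 2, 3, 4, 11, 6, 7, 1, 9, 10, 13, 8, 12]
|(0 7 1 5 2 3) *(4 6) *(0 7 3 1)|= |(0 3 7)(1 5 2)(4 6)|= 6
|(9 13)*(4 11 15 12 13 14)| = 7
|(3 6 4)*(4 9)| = |(3 6 9 4)| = 4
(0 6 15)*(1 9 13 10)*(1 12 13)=(0 6 15)(1 9)(10 12 13)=[6, 9, 2, 3, 4, 5, 15, 7, 8, 1, 12, 11, 13, 10, 14, 0]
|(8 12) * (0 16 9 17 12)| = |(0 16 9 17 12 8)| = 6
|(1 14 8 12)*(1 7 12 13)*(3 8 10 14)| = |(1 3 8 13)(7 12)(10 14)| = 4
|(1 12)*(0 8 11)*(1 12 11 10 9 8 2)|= 12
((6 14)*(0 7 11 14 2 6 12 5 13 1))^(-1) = ((0 7 11 14 12 5 13 1)(2 6))^(-1) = (0 1 13 5 12 14 11 7)(2 6)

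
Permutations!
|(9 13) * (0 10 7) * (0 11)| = 4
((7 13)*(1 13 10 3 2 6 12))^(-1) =(1 12 6 2 3 10 7 13)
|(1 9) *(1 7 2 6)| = 5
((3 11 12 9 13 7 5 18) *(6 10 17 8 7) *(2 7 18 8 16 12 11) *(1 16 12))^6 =(18)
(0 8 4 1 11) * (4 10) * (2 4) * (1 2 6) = (0 8 10 6 1 11)(2 4) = [8, 11, 4, 3, 2, 5, 1, 7, 10, 9, 6, 0]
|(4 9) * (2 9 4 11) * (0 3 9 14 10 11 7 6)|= 20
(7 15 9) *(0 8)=[8, 1, 2, 3, 4, 5, 6, 15, 0, 7, 10, 11, 12, 13, 14, 9]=(0 8)(7 15 9)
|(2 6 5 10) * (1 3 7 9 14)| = |(1 3 7 9 14)(2 6 5 10)| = 20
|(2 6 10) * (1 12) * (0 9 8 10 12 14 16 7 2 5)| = 35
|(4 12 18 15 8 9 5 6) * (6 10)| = |(4 12 18 15 8 9 5 10 6)| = 9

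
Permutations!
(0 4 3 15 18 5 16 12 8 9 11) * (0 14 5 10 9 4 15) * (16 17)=(0 15 18 10 9 11 14 5 17 16 12 8 4 3)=[15, 1, 2, 0, 3, 17, 6, 7, 4, 11, 9, 14, 8, 13, 5, 18, 12, 16, 10]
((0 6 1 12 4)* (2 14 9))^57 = (14)(0 1 4 6 12) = ((0 6 1 12 4)(2 14 9))^57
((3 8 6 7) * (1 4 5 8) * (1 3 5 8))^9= ((1 4 8 6 7 5))^9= (1 6)(4 7)(5 8)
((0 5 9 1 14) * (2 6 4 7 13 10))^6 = ((0 5 9 1 14)(2 6 4 7 13 10))^6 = (0 5 9 1 14)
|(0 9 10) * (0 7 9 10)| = 4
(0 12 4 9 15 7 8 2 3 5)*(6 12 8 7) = (0 8 2 3 5)(4 9 15 6 12) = [8, 1, 3, 5, 9, 0, 12, 7, 2, 15, 10, 11, 4, 13, 14, 6]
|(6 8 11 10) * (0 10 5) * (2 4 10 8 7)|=20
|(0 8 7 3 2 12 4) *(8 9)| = 8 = |(0 9 8 7 3 2 12 4)|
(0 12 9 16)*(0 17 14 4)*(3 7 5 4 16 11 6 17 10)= (0 12 9 11 6 17 14 16 10 3 7 5 4)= [12, 1, 2, 7, 0, 4, 17, 5, 8, 11, 3, 6, 9, 13, 16, 15, 10, 14]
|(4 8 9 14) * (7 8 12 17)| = 7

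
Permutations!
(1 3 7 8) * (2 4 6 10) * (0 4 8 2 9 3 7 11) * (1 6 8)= (0 4 8 6 10 9 3 11)(1 7 2)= [4, 7, 1, 11, 8, 5, 10, 2, 6, 3, 9, 0]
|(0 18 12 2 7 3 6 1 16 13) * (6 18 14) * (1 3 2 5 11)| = |(0 14 6 3 18 12 5 11 1 16 13)(2 7)| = 22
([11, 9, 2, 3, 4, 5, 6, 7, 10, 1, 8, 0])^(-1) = [11, 9, 2, 3, 4, 5, 6, 7, 10, 1, 8, 0]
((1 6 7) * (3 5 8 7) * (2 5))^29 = (1 6 3 2 5 8 7)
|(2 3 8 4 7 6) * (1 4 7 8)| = |(1 4 8 7 6 2 3)| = 7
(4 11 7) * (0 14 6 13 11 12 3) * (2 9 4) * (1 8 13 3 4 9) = (0 14 6 3)(1 8 13 11 7 2)(4 12) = [14, 8, 1, 0, 12, 5, 3, 2, 13, 9, 10, 7, 4, 11, 6]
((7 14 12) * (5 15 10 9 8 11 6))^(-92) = ((5 15 10 9 8 11 6)(7 14 12))^(-92) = (5 6 11 8 9 10 15)(7 14 12)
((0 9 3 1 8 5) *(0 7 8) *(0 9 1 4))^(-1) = (0 4 3 9 1)(5 8 7) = ((0 1 9 3 4)(5 7 8))^(-1)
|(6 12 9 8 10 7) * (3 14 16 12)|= 9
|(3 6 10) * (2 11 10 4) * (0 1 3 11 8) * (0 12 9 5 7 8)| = 30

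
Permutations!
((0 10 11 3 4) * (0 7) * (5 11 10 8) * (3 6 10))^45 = ((0 8 5 11 6 10 3 4 7))^45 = (11)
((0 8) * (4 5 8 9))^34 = ((0 9 4 5 8))^34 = (0 8 5 4 9)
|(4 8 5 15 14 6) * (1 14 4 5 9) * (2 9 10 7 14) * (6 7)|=|(1 2 9)(4 8 10 6 5 15)(7 14)|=6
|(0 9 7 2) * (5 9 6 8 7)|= 10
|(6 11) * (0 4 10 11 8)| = |(0 4 10 11 6 8)| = 6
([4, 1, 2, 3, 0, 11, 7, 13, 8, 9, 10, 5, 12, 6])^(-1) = (0 4)(5 11)(6 13 7)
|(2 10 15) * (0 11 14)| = 3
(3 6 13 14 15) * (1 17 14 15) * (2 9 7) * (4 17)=[0, 4, 9, 6, 17, 5, 13, 2, 8, 7, 10, 11, 12, 15, 1, 3, 16, 14]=(1 4 17 14)(2 9 7)(3 6 13 15)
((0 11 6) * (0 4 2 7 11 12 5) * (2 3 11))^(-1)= ((0 12 5)(2 7)(3 11 6 4))^(-1)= (0 5 12)(2 7)(3 4 6 11)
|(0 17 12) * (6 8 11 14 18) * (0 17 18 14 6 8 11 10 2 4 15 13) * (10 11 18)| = |(0 10 2 4 15 13)(6 18 8 11)(12 17)| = 12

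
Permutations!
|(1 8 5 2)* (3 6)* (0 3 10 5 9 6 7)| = 21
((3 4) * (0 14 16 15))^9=((0 14 16 15)(3 4))^9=(0 14 16 15)(3 4)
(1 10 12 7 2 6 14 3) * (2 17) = (1 10 12 7 17 2 6 14 3) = [0, 10, 6, 1, 4, 5, 14, 17, 8, 9, 12, 11, 7, 13, 3, 15, 16, 2]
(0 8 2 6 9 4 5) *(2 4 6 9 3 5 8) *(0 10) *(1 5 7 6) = (0 2 9 1 5 10)(3 7 6)(4 8) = [2, 5, 9, 7, 8, 10, 3, 6, 4, 1, 0]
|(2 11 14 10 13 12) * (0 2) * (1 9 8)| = |(0 2 11 14 10 13 12)(1 9 8)| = 21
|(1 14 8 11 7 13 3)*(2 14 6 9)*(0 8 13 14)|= |(0 8 11 7 14 13 3 1 6 9 2)|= 11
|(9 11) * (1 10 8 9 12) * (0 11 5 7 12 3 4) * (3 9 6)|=|(0 11 9 5 7 12 1 10 8 6 3 4)|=12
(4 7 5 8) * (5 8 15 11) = (4 7 8)(5 15 11) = [0, 1, 2, 3, 7, 15, 6, 8, 4, 9, 10, 5, 12, 13, 14, 11]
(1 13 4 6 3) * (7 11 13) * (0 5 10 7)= (0 5 10 7 11 13 4 6 3 1)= [5, 0, 2, 1, 6, 10, 3, 11, 8, 9, 7, 13, 12, 4]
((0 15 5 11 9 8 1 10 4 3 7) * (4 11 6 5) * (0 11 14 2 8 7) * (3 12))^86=(0 15 4 12 3)(1 10 14 2 8)(7 9 11)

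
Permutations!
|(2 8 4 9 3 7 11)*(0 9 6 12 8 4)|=10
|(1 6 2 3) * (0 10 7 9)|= 4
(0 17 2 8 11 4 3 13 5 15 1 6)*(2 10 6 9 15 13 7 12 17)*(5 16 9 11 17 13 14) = [2, 11, 8, 7, 3, 14, 0, 12, 17, 15, 6, 4, 13, 16, 5, 1, 9, 10] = (0 2 8 17 10 6)(1 11 4 3 7 12 13 16 9 15)(5 14)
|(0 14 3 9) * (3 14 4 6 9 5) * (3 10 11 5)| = 12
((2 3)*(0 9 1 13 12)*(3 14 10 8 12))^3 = ((0 9 1 13 3 2 14 10 8 12))^3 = (0 13 14 12 1 2 8 9 3 10)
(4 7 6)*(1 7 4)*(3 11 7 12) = (1 12 3 11 7 6) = [0, 12, 2, 11, 4, 5, 1, 6, 8, 9, 10, 7, 3]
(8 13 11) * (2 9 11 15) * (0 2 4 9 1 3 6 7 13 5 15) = (0 2 1 3 6 7 13)(4 9 11 8 5 15) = [2, 3, 1, 6, 9, 15, 7, 13, 5, 11, 10, 8, 12, 0, 14, 4]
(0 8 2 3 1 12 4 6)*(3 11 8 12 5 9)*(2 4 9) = (0 12 9 3 1 5 2 11 8 4 6) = [12, 5, 11, 1, 6, 2, 0, 7, 4, 3, 10, 8, 9]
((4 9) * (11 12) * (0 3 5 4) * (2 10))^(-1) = (0 9 4 5 3)(2 10)(11 12)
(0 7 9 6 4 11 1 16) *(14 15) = [7, 16, 2, 3, 11, 5, 4, 9, 8, 6, 10, 1, 12, 13, 15, 14, 0] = (0 7 9 6 4 11 1 16)(14 15)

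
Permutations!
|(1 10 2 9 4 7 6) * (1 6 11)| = |(1 10 2 9 4 7 11)| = 7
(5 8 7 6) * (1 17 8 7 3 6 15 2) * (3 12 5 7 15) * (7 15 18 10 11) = (1 17 8 12 5 18 10 11 7 3 6 15 2) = [0, 17, 1, 6, 4, 18, 15, 3, 12, 9, 11, 7, 5, 13, 14, 2, 16, 8, 10]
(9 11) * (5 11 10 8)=(5 11 9 10 8)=[0, 1, 2, 3, 4, 11, 6, 7, 5, 10, 8, 9]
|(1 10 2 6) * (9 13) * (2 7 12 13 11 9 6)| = 6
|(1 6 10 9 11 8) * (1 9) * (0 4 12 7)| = |(0 4 12 7)(1 6 10)(8 9 11)| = 12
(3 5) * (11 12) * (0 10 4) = (0 10 4)(3 5)(11 12) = [10, 1, 2, 5, 0, 3, 6, 7, 8, 9, 4, 12, 11]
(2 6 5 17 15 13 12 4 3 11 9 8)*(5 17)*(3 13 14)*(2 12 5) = [0, 1, 6, 11, 13, 2, 17, 7, 12, 8, 10, 9, 4, 5, 3, 14, 16, 15] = (2 6 17 15 14 3 11 9 8 12 4 13 5)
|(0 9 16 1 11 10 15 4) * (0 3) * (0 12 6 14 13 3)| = 40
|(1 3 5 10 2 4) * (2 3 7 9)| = |(1 7 9 2 4)(3 5 10)| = 15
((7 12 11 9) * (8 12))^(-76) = (7 9 11 12 8)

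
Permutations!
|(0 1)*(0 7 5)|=4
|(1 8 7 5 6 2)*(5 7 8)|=|(8)(1 5 6 2)|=4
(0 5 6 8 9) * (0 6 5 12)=(0 12)(6 8 9)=[12, 1, 2, 3, 4, 5, 8, 7, 9, 6, 10, 11, 0]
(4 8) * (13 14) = (4 8)(13 14) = [0, 1, 2, 3, 8, 5, 6, 7, 4, 9, 10, 11, 12, 14, 13]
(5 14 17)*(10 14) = [0, 1, 2, 3, 4, 10, 6, 7, 8, 9, 14, 11, 12, 13, 17, 15, 16, 5] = (5 10 14 17)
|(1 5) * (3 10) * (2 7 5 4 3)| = 7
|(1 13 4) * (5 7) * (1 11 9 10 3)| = 14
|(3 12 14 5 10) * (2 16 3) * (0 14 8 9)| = |(0 14 5 10 2 16 3 12 8 9)| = 10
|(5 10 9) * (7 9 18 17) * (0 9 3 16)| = 9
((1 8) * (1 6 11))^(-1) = ((1 8 6 11))^(-1) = (1 11 6 8)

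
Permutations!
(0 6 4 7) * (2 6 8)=(0 8 2 6 4 7)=[8, 1, 6, 3, 7, 5, 4, 0, 2]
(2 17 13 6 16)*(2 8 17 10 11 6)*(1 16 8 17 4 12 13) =[0, 16, 10, 3, 12, 5, 8, 7, 4, 9, 11, 6, 13, 2, 14, 15, 17, 1] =(1 16 17)(2 10 11 6 8 4 12 13)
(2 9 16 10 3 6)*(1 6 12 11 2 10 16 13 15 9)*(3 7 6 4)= (16)(1 4 3 12 11 2)(6 10 7)(9 13 15)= [0, 4, 1, 12, 3, 5, 10, 6, 8, 13, 7, 2, 11, 15, 14, 9, 16]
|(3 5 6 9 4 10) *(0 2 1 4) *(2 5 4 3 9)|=|(0 5 6 2 1 3 4 10 9)|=9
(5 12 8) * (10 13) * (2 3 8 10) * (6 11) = (2 3 8 5 12 10 13)(6 11) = [0, 1, 3, 8, 4, 12, 11, 7, 5, 9, 13, 6, 10, 2]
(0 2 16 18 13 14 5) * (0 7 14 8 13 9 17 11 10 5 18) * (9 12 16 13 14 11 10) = [2, 1, 13, 3, 4, 7, 6, 11, 14, 17, 5, 9, 16, 8, 18, 15, 0, 10, 12] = (0 2 13 8 14 18 12 16)(5 7 11 9 17 10)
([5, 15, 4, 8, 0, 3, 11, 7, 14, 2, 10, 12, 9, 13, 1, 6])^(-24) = [3, 6, 0, 14, 5, 8, 12, 7, 1, 4, 10, 9, 2, 13, 15, 11]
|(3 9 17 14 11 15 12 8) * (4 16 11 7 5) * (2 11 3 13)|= 24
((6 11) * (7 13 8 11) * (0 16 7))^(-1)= (0 6 11 8 13 7 16)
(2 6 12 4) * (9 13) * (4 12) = (2 6 4)(9 13) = [0, 1, 6, 3, 2, 5, 4, 7, 8, 13, 10, 11, 12, 9]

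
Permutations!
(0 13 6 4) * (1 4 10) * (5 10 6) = [13, 4, 2, 3, 0, 10, 6, 7, 8, 9, 1, 11, 12, 5] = (0 13 5 10 1 4)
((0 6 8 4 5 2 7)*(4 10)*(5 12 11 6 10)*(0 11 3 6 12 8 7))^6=((0 10 4 8 5 2)(3 6 7 11 12))^6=(3 6 7 11 12)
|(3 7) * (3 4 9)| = |(3 7 4 9)| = 4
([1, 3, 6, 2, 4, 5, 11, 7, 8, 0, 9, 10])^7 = (0 9 10 11 6 2 3 1)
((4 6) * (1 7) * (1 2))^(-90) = ((1 7 2)(4 6))^(-90) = (7)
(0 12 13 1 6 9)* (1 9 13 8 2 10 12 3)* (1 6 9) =[3, 9, 10, 6, 4, 5, 13, 7, 2, 0, 12, 11, 8, 1] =(0 3 6 13 1 9)(2 10 12 8)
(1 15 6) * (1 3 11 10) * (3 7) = [0, 15, 2, 11, 4, 5, 7, 3, 8, 9, 1, 10, 12, 13, 14, 6] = (1 15 6 7 3 11 10)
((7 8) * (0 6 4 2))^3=((0 6 4 2)(7 8))^3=(0 2 4 6)(7 8)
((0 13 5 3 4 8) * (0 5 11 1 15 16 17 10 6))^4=((0 13 11 1 15 16 17 10 6)(3 4 8 5))^4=(0 15 6 1 10 11 17 13 16)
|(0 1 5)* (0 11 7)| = 5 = |(0 1 5 11 7)|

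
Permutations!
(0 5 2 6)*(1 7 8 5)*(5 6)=(0 1 7 8 6)(2 5)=[1, 7, 5, 3, 4, 2, 0, 8, 6]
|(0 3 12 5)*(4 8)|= 4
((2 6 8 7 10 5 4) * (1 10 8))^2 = (1 5 2)(4 6 10)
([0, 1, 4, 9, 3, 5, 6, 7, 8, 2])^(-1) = [0, 1, 9, 4, 2, 5, 6, 7, 8, 3]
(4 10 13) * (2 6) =(2 6)(4 10 13) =[0, 1, 6, 3, 10, 5, 2, 7, 8, 9, 13, 11, 12, 4]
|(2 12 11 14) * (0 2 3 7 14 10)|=|(0 2 12 11 10)(3 7 14)|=15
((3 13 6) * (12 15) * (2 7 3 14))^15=(2 13)(3 14)(6 7)(12 15)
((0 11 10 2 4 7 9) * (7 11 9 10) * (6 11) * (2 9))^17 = (0 2 4 6 11 7 10 9)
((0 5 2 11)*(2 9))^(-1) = (0 11 2 9 5)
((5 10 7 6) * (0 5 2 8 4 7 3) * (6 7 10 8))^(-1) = ((0 5 8 4 10 3)(2 6))^(-1) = (0 3 10 4 8 5)(2 6)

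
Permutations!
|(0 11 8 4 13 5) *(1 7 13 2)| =9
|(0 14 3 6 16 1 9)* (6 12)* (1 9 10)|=14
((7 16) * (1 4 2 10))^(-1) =(1 10 2 4)(7 16)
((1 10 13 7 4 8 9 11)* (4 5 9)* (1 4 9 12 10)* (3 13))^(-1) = ((3 13 7 5 12 10)(4 8 9 11))^(-1) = (3 10 12 5 7 13)(4 11 9 8)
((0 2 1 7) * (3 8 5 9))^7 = ((0 2 1 7)(3 8 5 9))^7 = (0 7 1 2)(3 9 5 8)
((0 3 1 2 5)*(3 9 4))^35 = (9)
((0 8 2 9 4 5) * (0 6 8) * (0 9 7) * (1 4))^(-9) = (9)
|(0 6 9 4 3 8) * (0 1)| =|(0 6 9 4 3 8 1)| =7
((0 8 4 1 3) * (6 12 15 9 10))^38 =(0 1 8 3 4)(6 9 12 10 15)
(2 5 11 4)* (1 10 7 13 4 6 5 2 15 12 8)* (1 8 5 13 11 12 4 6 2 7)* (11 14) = [0, 10, 7, 3, 15, 12, 13, 14, 8, 9, 1, 2, 5, 6, 11, 4] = (1 10)(2 7 14 11)(4 15)(5 12)(6 13)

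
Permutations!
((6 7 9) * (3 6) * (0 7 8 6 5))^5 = ((0 7 9 3 5)(6 8))^5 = (9)(6 8)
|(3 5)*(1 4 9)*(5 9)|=|(1 4 5 3 9)|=5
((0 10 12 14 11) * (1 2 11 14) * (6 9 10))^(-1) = ((14)(0 6 9 10 12 1 2 11))^(-1) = (14)(0 11 2 1 12 10 9 6)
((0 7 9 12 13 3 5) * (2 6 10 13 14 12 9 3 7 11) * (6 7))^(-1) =(0 5 3 7 2 11)(6 13 10)(12 14) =((0 11 2 7 3 5)(6 10 13)(12 14))^(-1)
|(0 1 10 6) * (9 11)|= |(0 1 10 6)(9 11)|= 4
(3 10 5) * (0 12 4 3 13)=(0 12 4 3 10 5 13)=[12, 1, 2, 10, 3, 13, 6, 7, 8, 9, 5, 11, 4, 0]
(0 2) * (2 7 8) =(0 7 8 2) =[7, 1, 0, 3, 4, 5, 6, 8, 2]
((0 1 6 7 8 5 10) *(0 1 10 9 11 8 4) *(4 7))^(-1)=((0 10 1 6 4)(5 9 11 8))^(-1)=(0 4 6 1 10)(5 8 11 9)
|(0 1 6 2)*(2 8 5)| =6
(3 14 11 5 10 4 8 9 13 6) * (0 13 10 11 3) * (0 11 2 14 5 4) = (0 13 6 11 4 8 9 10)(2 14 3 5) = [13, 1, 14, 5, 8, 2, 11, 7, 9, 10, 0, 4, 12, 6, 3]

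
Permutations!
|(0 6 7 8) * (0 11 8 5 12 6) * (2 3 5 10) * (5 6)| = |(2 3 6 7 10)(5 12)(8 11)| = 10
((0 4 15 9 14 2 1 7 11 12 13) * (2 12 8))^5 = (0 12 9 4 13 14 15) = ((0 4 15 9 14 12 13)(1 7 11 8 2))^5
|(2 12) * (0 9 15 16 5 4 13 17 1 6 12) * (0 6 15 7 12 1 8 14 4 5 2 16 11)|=|(0 9 7 12 16 2 6 1 15 11)(4 13 17 8 14)|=10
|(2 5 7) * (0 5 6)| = 5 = |(0 5 7 2 6)|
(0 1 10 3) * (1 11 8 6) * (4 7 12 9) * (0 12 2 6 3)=[11, 10, 6, 12, 7, 5, 1, 2, 3, 4, 0, 8, 9]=(0 11 8 3 12 9 4 7 2 6 1 10)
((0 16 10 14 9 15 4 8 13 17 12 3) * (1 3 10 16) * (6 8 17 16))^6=((0 1 3)(4 17 12 10 14 9 15)(6 8 13 16))^6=(4 15 9 14 10 12 17)(6 13)(8 16)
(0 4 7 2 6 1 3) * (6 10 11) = (0 4 7 2 10 11 6 1 3) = [4, 3, 10, 0, 7, 5, 1, 2, 8, 9, 11, 6]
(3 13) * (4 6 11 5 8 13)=(3 4 6 11 5 8 13)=[0, 1, 2, 4, 6, 8, 11, 7, 13, 9, 10, 5, 12, 3]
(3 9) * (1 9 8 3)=(1 9)(3 8)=[0, 9, 2, 8, 4, 5, 6, 7, 3, 1]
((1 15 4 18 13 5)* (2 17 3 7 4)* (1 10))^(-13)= (1 5 18 7 17 15 10 13 4 3 2)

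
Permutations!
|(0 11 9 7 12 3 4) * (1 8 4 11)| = |(0 1 8 4)(3 11 9 7 12)| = 20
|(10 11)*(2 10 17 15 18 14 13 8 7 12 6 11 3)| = |(2 10 3)(6 11 17 15 18 14 13 8 7 12)| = 30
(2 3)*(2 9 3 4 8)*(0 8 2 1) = [8, 0, 4, 9, 2, 5, 6, 7, 1, 3] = (0 8 1)(2 4)(3 9)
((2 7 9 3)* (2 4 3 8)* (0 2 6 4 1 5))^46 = (0 4 7 1 8)(2 3 9 5 6)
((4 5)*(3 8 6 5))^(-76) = ((3 8 6 5 4))^(-76) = (3 4 5 6 8)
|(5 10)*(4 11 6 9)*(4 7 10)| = |(4 11 6 9 7 10 5)| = 7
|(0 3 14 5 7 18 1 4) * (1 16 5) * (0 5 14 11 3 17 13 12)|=|(0 17 13 12)(1 4 5 7 18 16 14)(3 11)|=28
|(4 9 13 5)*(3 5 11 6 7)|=8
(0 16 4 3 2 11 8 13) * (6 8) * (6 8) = (0 16 4 3 2 11 8 13) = [16, 1, 11, 2, 3, 5, 6, 7, 13, 9, 10, 8, 12, 0, 14, 15, 4]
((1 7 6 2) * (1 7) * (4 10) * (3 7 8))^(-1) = ((2 8 3 7 6)(4 10))^(-1) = (2 6 7 3 8)(4 10)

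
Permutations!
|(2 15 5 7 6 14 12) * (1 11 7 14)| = |(1 11 7 6)(2 15 5 14 12)| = 20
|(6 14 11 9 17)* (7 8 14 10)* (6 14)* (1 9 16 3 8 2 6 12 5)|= 20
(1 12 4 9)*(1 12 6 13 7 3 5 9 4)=(1 6 13 7 3 5 9 12)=[0, 6, 2, 5, 4, 9, 13, 3, 8, 12, 10, 11, 1, 7]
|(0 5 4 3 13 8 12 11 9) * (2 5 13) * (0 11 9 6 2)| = 11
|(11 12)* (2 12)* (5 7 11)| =5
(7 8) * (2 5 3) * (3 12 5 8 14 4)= (2 8 7 14 4 3)(5 12)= [0, 1, 8, 2, 3, 12, 6, 14, 7, 9, 10, 11, 5, 13, 4]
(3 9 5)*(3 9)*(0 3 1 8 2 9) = (0 3 1 8 2 9 5) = [3, 8, 9, 1, 4, 0, 6, 7, 2, 5]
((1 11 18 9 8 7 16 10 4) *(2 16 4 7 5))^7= (1 16 9 4 2 18 7 5 11 10 8)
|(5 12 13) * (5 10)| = 4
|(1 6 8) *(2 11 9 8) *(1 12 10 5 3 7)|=11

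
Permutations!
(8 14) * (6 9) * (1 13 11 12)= (1 13 11 12)(6 9)(8 14)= [0, 13, 2, 3, 4, 5, 9, 7, 14, 6, 10, 12, 1, 11, 8]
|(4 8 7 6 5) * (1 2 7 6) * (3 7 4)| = |(1 2 4 8 6 5 3 7)| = 8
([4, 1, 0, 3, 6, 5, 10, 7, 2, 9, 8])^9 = (0 10)(2 6)(4 8)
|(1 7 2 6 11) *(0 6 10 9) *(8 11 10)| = |(0 6 10 9)(1 7 2 8 11)| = 20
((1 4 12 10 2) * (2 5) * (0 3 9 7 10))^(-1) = ((0 3 9 7 10 5 2 1 4 12))^(-1) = (0 12 4 1 2 5 10 7 9 3)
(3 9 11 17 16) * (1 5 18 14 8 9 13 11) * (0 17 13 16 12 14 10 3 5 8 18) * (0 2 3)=(0 17 12 14 18 10)(1 8 9)(2 3 16 5)(11 13)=[17, 8, 3, 16, 4, 2, 6, 7, 9, 1, 0, 13, 14, 11, 18, 15, 5, 12, 10]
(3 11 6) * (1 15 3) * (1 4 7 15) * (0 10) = [10, 1, 2, 11, 7, 5, 4, 15, 8, 9, 0, 6, 12, 13, 14, 3] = (0 10)(3 11 6 4 7 15)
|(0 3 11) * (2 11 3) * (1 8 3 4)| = 12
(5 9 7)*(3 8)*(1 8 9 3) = [0, 8, 2, 9, 4, 3, 6, 5, 1, 7] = (1 8)(3 9 7 5)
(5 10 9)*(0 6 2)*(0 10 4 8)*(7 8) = (0 6 2 10 9 5 4 7 8) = [6, 1, 10, 3, 7, 4, 2, 8, 0, 5, 9]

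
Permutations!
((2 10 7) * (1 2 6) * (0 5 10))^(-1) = (0 2 1 6 7 10 5)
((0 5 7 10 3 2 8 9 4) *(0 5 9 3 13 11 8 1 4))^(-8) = (1 5 10 11 3)(2 4 7 13 8)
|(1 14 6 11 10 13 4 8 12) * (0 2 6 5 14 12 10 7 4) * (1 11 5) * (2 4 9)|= 45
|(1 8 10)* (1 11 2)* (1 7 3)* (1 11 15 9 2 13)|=|(1 8 10 15 9 2 7 3 11 13)|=10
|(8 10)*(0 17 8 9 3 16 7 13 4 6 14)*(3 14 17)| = 12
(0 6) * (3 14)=[6, 1, 2, 14, 4, 5, 0, 7, 8, 9, 10, 11, 12, 13, 3]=(0 6)(3 14)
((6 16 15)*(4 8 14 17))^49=((4 8 14 17)(6 16 15))^49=(4 8 14 17)(6 16 15)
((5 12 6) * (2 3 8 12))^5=(2 5 6 12 8 3)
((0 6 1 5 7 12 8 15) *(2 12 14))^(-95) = ((0 6 1 5 7 14 2 12 8 15))^(-95) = (0 14)(1 12)(2 6)(5 8)(7 15)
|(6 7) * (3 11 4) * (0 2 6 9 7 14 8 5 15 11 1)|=|(0 2 6 14 8 5 15 11 4 3 1)(7 9)|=22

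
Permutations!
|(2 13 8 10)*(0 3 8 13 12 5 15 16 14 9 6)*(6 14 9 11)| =13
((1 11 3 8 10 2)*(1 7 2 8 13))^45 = ((1 11 3 13)(2 7)(8 10))^45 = (1 11 3 13)(2 7)(8 10)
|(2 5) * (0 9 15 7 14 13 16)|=|(0 9 15 7 14 13 16)(2 5)|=14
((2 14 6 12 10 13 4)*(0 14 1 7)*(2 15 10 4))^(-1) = (0 7 1 2 13 10 15 4 12 6 14)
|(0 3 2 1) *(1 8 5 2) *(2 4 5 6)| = 6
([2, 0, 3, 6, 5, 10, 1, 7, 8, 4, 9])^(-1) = [1, 6, 0, 2, 9, 4, 3, 7, 8, 10, 5]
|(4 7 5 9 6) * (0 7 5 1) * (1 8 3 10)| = 12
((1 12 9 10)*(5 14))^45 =((1 12 9 10)(5 14))^45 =(1 12 9 10)(5 14)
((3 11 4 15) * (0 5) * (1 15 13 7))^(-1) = ((0 5)(1 15 3 11 4 13 7))^(-1) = (0 5)(1 7 13 4 11 3 15)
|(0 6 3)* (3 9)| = 4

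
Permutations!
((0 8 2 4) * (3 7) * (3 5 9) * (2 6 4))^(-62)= (0 6)(3 5)(4 8)(7 9)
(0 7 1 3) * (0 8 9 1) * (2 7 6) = (0 6 2 7)(1 3 8 9) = [6, 3, 7, 8, 4, 5, 2, 0, 9, 1]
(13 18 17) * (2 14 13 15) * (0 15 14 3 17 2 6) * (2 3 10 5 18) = (0 15 6)(2 10 5 18 3 17 14 13) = [15, 1, 10, 17, 4, 18, 0, 7, 8, 9, 5, 11, 12, 2, 13, 6, 16, 14, 3]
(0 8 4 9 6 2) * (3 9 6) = (0 8 4 6 2)(3 9) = [8, 1, 0, 9, 6, 5, 2, 7, 4, 3]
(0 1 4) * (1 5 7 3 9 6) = (0 5 7 3 9 6 1 4) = [5, 4, 2, 9, 0, 7, 1, 3, 8, 6]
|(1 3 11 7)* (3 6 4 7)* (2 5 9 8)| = |(1 6 4 7)(2 5 9 8)(3 11)| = 4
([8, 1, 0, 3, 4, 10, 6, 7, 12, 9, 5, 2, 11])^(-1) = [2, 1, 11, 3, 4, 10, 6, 7, 0, 9, 5, 12, 8]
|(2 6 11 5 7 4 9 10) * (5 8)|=|(2 6 11 8 5 7 4 9 10)|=9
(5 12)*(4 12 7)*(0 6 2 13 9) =(0 6 2 13 9)(4 12 5 7) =[6, 1, 13, 3, 12, 7, 2, 4, 8, 0, 10, 11, 5, 9]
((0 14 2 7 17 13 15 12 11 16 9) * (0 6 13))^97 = (0 2 17 14 7)(6 9 16 11 12 15 13)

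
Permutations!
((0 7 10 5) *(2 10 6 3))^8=(0 7 6 3 2 10 5)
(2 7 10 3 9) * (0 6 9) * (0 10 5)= (0 6 9 2 7 5)(3 10)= [6, 1, 7, 10, 4, 0, 9, 5, 8, 2, 3]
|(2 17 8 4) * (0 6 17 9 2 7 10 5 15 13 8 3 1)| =70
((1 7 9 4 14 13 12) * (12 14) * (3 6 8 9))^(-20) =(14)(1 8)(3 4)(6 12)(7 9)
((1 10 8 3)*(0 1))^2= ((0 1 10 8 3))^2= (0 10 3 1 8)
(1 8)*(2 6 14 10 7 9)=[0, 8, 6, 3, 4, 5, 14, 9, 1, 2, 7, 11, 12, 13, 10]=(1 8)(2 6 14 10 7 9)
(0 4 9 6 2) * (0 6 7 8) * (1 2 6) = (0 4 9 7 8)(1 2) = [4, 2, 1, 3, 9, 5, 6, 8, 0, 7]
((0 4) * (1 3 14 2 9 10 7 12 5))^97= ((0 4)(1 3 14 2 9 10 7 12 5))^97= (0 4)(1 12 10 2 3 5 7 9 14)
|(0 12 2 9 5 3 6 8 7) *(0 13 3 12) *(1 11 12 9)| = 20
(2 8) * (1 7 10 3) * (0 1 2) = (0 1 7 10 3 2 8) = [1, 7, 8, 2, 4, 5, 6, 10, 0, 9, 3]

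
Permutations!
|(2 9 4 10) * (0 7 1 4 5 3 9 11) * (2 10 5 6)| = 10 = |(0 7 1 4 5 3 9 6 2 11)|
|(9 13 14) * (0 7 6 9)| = |(0 7 6 9 13 14)| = 6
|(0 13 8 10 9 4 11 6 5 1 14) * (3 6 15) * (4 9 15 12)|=|(0 13 8 10 15 3 6 5 1 14)(4 11 12)|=30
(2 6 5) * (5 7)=[0, 1, 6, 3, 4, 2, 7, 5]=(2 6 7 5)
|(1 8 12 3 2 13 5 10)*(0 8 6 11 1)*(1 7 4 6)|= 8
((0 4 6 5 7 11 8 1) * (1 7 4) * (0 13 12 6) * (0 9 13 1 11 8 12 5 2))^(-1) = ((0 11 12 6 2)(4 9 13 5)(7 8))^(-1) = (0 2 6 12 11)(4 5 13 9)(7 8)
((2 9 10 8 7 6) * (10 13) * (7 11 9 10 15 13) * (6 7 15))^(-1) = (2 6 13 15 9 11 8 10)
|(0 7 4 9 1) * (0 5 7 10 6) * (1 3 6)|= |(0 10 1 5 7 4 9 3 6)|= 9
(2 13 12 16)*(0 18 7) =[18, 1, 13, 3, 4, 5, 6, 0, 8, 9, 10, 11, 16, 12, 14, 15, 2, 17, 7] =(0 18 7)(2 13 12 16)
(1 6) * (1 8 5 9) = (1 6 8 5 9) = [0, 6, 2, 3, 4, 9, 8, 7, 5, 1]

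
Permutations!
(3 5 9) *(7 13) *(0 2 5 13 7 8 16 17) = (0 2 5 9 3 13 8 16 17) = [2, 1, 5, 13, 4, 9, 6, 7, 16, 3, 10, 11, 12, 8, 14, 15, 17, 0]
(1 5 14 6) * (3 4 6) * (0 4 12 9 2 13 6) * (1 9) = (0 4)(1 5 14 3 12)(2 13 6 9) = [4, 5, 13, 12, 0, 14, 9, 7, 8, 2, 10, 11, 1, 6, 3]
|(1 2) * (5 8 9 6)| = 4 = |(1 2)(5 8 9 6)|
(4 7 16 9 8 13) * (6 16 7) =(4 6 16 9 8 13) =[0, 1, 2, 3, 6, 5, 16, 7, 13, 8, 10, 11, 12, 4, 14, 15, 9]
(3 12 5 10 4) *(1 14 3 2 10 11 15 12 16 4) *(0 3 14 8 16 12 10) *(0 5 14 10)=(0 3 12 14 10 1 8 16 4 2 5 11 15)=[3, 8, 5, 12, 2, 11, 6, 7, 16, 9, 1, 15, 14, 13, 10, 0, 4]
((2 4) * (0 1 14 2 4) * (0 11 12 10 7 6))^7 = ((0 1 14 2 11 12 10 7 6))^7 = (0 7 12 2 1 6 10 11 14)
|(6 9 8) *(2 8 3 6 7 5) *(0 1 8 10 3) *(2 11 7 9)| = 12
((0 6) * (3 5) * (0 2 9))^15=((0 6 2 9)(3 5))^15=(0 9 2 6)(3 5)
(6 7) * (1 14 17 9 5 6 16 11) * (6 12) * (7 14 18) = [0, 18, 2, 3, 4, 12, 14, 16, 8, 5, 10, 1, 6, 13, 17, 15, 11, 9, 7] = (1 18 7 16 11)(5 12 6 14 17 9)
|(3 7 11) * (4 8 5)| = 3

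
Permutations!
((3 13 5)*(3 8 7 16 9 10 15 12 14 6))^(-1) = ((3 13 5 8 7 16 9 10 15 12 14 6))^(-1) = (3 6 14 12 15 10 9 16 7 8 5 13)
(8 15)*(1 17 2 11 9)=[0, 17, 11, 3, 4, 5, 6, 7, 15, 1, 10, 9, 12, 13, 14, 8, 16, 2]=(1 17 2 11 9)(8 15)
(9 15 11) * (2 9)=(2 9 15 11)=[0, 1, 9, 3, 4, 5, 6, 7, 8, 15, 10, 2, 12, 13, 14, 11]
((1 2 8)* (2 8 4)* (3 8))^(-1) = (1 8 3)(2 4)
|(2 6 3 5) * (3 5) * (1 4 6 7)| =|(1 4 6 5 2 7)| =6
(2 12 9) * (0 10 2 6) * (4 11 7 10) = (0 4 11 7 10 2 12 9 6) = [4, 1, 12, 3, 11, 5, 0, 10, 8, 6, 2, 7, 9]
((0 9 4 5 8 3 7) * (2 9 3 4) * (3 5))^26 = (9)(0 8 3)(4 7 5)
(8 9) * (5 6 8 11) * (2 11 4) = (2 11 5 6 8 9 4) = [0, 1, 11, 3, 2, 6, 8, 7, 9, 4, 10, 5]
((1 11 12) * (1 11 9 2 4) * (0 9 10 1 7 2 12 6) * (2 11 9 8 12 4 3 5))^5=((0 8 12 9 4 7 11 6)(1 10)(2 3 5))^5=(0 7 12 6 4 8 11 9)(1 10)(2 5 3)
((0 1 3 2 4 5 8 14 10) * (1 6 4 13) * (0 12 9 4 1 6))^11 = ((1 3 2 13 6)(4 5 8 14 10 12 9))^11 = (1 3 2 13 6)(4 10 5 12 8 9 14)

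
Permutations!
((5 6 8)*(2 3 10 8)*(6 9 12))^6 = (2 12 5 10)(3 6 9 8) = ((2 3 10 8 5 9 12 6))^6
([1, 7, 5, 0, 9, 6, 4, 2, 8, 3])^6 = (0 4 2)(1 9 5)(3 6 7)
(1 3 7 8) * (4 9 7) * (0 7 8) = (0 7)(1 3 4 9 8) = [7, 3, 2, 4, 9, 5, 6, 0, 1, 8]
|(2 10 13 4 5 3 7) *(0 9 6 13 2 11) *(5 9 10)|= |(0 10 2 5 3 7 11)(4 9 6 13)|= 28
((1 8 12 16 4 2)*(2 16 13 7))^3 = ((1 8 12 13 7 2)(4 16))^3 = (1 13)(2 12)(4 16)(7 8)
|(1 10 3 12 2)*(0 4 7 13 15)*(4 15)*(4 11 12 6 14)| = 22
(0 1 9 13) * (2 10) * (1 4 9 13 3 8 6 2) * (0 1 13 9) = (0 4)(1 9 3 8 6 2 10 13) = [4, 9, 10, 8, 0, 5, 2, 7, 6, 3, 13, 11, 12, 1]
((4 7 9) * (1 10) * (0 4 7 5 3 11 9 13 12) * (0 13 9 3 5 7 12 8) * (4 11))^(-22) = ((0 11 3 4 7 9 12 13 8)(1 10))^(-22) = (0 9 11 12 3 13 4 8 7)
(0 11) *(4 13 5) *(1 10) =(0 11)(1 10)(4 13 5) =[11, 10, 2, 3, 13, 4, 6, 7, 8, 9, 1, 0, 12, 5]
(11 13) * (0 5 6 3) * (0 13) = (0 5 6 3 13 11) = [5, 1, 2, 13, 4, 6, 3, 7, 8, 9, 10, 0, 12, 11]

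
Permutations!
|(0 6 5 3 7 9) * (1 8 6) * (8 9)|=|(0 1 9)(3 7 8 6 5)|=15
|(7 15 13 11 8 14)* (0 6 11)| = 8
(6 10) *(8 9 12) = (6 10)(8 9 12) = [0, 1, 2, 3, 4, 5, 10, 7, 9, 12, 6, 11, 8]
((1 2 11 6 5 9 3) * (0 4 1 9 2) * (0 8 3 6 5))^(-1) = ((0 4 1 8 3 9 6)(2 11 5))^(-1) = (0 6 9 3 8 1 4)(2 5 11)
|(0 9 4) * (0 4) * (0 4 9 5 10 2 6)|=10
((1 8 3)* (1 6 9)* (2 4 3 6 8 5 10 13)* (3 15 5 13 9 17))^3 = ((1 13 2 4 15 5 10 9)(3 8 6 17))^3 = (1 4 10 13 15 9 2 5)(3 17 6 8)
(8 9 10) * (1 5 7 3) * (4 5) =(1 4 5 7 3)(8 9 10) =[0, 4, 2, 1, 5, 7, 6, 3, 9, 10, 8]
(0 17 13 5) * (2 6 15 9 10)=(0 17 13 5)(2 6 15 9 10)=[17, 1, 6, 3, 4, 0, 15, 7, 8, 10, 2, 11, 12, 5, 14, 9, 16, 13]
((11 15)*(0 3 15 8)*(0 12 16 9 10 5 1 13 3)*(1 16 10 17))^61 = (1 13 3 15 11 8 12 10 5 16 9 17)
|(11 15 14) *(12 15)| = |(11 12 15 14)| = 4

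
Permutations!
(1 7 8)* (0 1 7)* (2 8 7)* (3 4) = [1, 0, 8, 4, 3, 5, 6, 7, 2] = (0 1)(2 8)(3 4)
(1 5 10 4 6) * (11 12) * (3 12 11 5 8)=(1 8 3 12 5 10 4 6)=[0, 8, 2, 12, 6, 10, 1, 7, 3, 9, 4, 11, 5]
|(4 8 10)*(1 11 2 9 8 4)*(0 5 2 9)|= |(0 5 2)(1 11 9 8 10)|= 15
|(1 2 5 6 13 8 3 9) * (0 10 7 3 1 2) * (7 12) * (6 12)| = 6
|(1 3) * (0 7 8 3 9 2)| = 7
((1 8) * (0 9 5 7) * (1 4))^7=((0 9 5 7)(1 8 4))^7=(0 7 5 9)(1 8 4)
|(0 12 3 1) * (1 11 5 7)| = |(0 12 3 11 5 7 1)| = 7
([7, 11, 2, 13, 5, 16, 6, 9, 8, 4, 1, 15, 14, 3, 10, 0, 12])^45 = (0 1 12 4)(3 13)(5 7 11 14)(9 15 10 16)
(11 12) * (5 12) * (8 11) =(5 12 8 11) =[0, 1, 2, 3, 4, 12, 6, 7, 11, 9, 10, 5, 8]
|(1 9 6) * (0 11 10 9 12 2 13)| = 9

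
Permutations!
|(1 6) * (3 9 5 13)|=|(1 6)(3 9 5 13)|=4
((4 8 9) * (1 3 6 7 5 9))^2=(1 6 5 4)(3 7 9 8)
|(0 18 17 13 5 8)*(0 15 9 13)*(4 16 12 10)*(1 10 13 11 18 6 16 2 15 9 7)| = 66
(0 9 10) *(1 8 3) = (0 9 10)(1 8 3) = [9, 8, 2, 1, 4, 5, 6, 7, 3, 10, 0]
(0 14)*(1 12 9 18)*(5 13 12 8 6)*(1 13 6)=(0 14)(1 8)(5 6)(9 18 13 12)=[14, 8, 2, 3, 4, 6, 5, 7, 1, 18, 10, 11, 9, 12, 0, 15, 16, 17, 13]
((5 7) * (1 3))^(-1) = ((1 3)(5 7))^(-1) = (1 3)(5 7)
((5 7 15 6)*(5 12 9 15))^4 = ((5 7)(6 12 9 15))^4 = (15)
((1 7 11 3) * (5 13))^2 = (13)(1 11)(3 7)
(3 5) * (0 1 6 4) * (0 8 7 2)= [1, 6, 0, 5, 8, 3, 4, 2, 7]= (0 1 6 4 8 7 2)(3 5)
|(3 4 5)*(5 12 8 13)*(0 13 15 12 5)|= |(0 13)(3 4 5)(8 15 12)|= 6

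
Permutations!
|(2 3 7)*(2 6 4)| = |(2 3 7 6 4)| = 5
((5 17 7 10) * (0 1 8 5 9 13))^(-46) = (0 13 9 10 7 17 5 8 1)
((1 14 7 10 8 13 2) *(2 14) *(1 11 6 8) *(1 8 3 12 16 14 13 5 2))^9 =(2 8 7 16 3 11 5 10 14 12 6)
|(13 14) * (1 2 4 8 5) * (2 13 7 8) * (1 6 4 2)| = |(1 13 14 7 8 5 6 4)| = 8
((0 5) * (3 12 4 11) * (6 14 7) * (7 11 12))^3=((0 5)(3 7 6 14 11)(4 12))^3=(0 5)(3 14 7 11 6)(4 12)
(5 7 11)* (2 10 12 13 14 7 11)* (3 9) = [0, 1, 10, 9, 4, 11, 6, 2, 8, 3, 12, 5, 13, 14, 7] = (2 10 12 13 14 7)(3 9)(5 11)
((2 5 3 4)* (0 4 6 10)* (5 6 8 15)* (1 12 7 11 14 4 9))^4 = (15)(0 7 2 9 11 6 1 14 10 12 4) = ((0 9 1 12 7 11 14 4 2 6 10)(3 8 15 5))^4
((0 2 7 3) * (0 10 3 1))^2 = (10)(0 7)(1 2)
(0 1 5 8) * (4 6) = (0 1 5 8)(4 6) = [1, 5, 2, 3, 6, 8, 4, 7, 0]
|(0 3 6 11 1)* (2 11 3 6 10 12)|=8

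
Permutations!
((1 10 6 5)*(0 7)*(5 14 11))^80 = ((0 7)(1 10 6 14 11 5))^80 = (1 6 11)(5 10 14)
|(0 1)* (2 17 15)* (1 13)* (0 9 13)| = |(1 9 13)(2 17 15)| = 3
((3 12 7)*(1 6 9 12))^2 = (1 9 7)(3 6 12)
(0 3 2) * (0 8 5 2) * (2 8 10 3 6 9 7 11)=(0 6 9 7 11 2 10 3)(5 8)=[6, 1, 10, 0, 4, 8, 9, 11, 5, 7, 3, 2]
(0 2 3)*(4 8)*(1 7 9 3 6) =(0 2 6 1 7 9 3)(4 8) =[2, 7, 6, 0, 8, 5, 1, 9, 4, 3]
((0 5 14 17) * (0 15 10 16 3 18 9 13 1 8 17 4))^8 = ((0 5 14 4)(1 8 17 15 10 16 3 18 9 13))^8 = (1 9 3 10 17)(8 13 18 16 15)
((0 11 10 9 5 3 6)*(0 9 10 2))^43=((0 11 2)(3 6 9 5))^43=(0 11 2)(3 5 9 6)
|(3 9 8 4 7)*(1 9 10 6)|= |(1 9 8 4 7 3 10 6)|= 8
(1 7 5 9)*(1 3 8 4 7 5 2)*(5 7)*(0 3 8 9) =[3, 7, 1, 9, 5, 0, 6, 2, 4, 8] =(0 3 9 8 4 5)(1 7 2)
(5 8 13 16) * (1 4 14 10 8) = [0, 4, 2, 3, 14, 1, 6, 7, 13, 9, 8, 11, 12, 16, 10, 15, 5] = (1 4 14 10 8 13 16 5)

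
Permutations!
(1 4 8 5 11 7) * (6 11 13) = (1 4 8 5 13 6 11 7) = [0, 4, 2, 3, 8, 13, 11, 1, 5, 9, 10, 7, 12, 6]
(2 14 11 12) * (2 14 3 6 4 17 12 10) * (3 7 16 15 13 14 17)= (2 7 16 15 13 14 11 10)(3 6 4)(12 17)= [0, 1, 7, 6, 3, 5, 4, 16, 8, 9, 2, 10, 17, 14, 11, 13, 15, 12]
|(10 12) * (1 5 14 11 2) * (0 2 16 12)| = 9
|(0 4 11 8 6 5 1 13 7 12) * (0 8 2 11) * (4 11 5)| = 11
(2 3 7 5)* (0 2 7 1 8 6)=(0 2 3 1 8 6)(5 7)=[2, 8, 3, 1, 4, 7, 0, 5, 6]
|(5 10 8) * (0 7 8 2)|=6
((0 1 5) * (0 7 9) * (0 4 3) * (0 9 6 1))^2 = (1 7)(3 4 9)(5 6)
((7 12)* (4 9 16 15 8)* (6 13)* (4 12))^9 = (4 16 8 7 9 15 12)(6 13)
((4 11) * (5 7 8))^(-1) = (4 11)(5 8 7)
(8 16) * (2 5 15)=[0, 1, 5, 3, 4, 15, 6, 7, 16, 9, 10, 11, 12, 13, 14, 2, 8]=(2 5 15)(8 16)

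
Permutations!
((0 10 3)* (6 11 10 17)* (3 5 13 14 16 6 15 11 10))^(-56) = ((0 17 15 11 3)(5 13 14 16 6 10))^(-56) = (0 3 11 15 17)(5 6 14)(10 16 13)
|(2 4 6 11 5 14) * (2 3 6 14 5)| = |(2 4 14 3 6 11)| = 6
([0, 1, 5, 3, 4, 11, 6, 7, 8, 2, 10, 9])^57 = [0, 1, 5, 3, 4, 11, 6, 7, 8, 2, 10, 9]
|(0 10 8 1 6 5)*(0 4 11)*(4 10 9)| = 20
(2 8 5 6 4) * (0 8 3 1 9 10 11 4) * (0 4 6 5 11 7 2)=[8, 9, 3, 1, 0, 5, 4, 2, 11, 10, 7, 6]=(0 8 11 6 4)(1 9 10 7 2 3)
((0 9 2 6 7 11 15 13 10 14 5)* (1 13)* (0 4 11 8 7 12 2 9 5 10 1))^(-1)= (0 15 11 4 5)(1 13)(2 12 6)(7 8)(10 14)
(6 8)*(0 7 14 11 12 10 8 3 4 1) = (0 7 14 11 12 10 8 6 3 4 1) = [7, 0, 2, 4, 1, 5, 3, 14, 6, 9, 8, 12, 10, 13, 11]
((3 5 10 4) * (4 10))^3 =(10)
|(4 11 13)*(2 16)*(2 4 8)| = 6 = |(2 16 4 11 13 8)|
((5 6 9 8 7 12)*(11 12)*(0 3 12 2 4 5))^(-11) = (0 3 12)(2 8 5 11 9 4 7 6)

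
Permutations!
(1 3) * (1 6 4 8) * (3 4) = (1 4 8)(3 6) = [0, 4, 2, 6, 8, 5, 3, 7, 1]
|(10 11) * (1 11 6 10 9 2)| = 4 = |(1 11 9 2)(6 10)|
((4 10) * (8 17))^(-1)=((4 10)(8 17))^(-1)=(4 10)(8 17)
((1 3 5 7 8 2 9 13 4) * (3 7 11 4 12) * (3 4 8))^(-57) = ((1 7 3 5 11 8 2 9 13 12 4))^(-57) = (1 12 9 8 5 7 4 13 2 11 3)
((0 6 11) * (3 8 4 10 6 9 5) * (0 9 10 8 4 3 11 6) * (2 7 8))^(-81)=((0 10)(2 7 8 3 4)(5 11 9))^(-81)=(11)(0 10)(2 4 3 8 7)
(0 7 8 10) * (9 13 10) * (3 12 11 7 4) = (0 4 3 12 11 7 8 9 13 10) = [4, 1, 2, 12, 3, 5, 6, 8, 9, 13, 0, 7, 11, 10]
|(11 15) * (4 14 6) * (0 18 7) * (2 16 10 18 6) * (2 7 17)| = |(0 6 4 14 7)(2 16 10 18 17)(11 15)| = 10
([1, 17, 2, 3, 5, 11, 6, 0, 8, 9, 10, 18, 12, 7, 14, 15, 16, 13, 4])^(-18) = [17, 13, 2, 3, 11, 18, 6, 1, 8, 9, 10, 4, 12, 0, 14, 15, 16, 7, 5]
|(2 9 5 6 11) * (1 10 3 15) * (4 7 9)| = |(1 10 3 15)(2 4 7 9 5 6 11)| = 28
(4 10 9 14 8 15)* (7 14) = [0, 1, 2, 3, 10, 5, 6, 14, 15, 7, 9, 11, 12, 13, 8, 4] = (4 10 9 7 14 8 15)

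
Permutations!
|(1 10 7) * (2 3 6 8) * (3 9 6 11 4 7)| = 12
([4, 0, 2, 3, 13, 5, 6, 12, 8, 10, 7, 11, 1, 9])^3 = (0 9 12 4 10 1 13 7)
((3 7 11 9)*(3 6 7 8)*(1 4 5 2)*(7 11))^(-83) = ((1 4 5 2)(3 8)(6 11 9))^(-83) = (1 4 5 2)(3 8)(6 11 9)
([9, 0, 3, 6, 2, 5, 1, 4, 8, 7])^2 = [7, 9, 6, 1, 3, 5, 0, 2, 8, 4]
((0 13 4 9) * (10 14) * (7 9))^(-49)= (0 13 4 7 9)(10 14)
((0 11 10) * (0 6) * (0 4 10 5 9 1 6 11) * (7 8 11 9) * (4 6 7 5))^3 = (1 11 9 8 10 7 4)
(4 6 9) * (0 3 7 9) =(0 3 7 9 4 6) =[3, 1, 2, 7, 6, 5, 0, 9, 8, 4]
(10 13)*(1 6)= (1 6)(10 13)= [0, 6, 2, 3, 4, 5, 1, 7, 8, 9, 13, 11, 12, 10]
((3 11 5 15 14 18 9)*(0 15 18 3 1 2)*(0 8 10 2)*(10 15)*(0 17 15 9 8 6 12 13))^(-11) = ((0 10 2 6 12 13)(1 17 15 14 3 11 5 18 8 9))^(-11) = (0 10 2 6 12 13)(1 9 8 18 5 11 3 14 15 17)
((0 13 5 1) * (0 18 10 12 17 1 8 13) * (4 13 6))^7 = (1 10 17 18 12)(4 5 6 13 8)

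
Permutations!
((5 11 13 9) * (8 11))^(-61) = ((5 8 11 13 9))^(-61) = (5 9 13 11 8)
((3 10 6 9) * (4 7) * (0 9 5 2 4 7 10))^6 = ((0 9 3)(2 4 10 6 5))^6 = (2 4 10 6 5)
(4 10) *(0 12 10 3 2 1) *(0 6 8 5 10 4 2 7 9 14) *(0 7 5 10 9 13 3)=[12, 6, 1, 5, 0, 9, 8, 13, 10, 14, 2, 11, 4, 3, 7]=(0 12 4)(1 6 8 10 2)(3 5 9 14 7 13)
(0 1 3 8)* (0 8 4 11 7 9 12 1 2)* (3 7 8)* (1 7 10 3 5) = (0 2)(1 10 3 4 11 8 5)(7 9 12) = [2, 10, 0, 4, 11, 1, 6, 9, 5, 12, 3, 8, 7]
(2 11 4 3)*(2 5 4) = (2 11)(3 5 4) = [0, 1, 11, 5, 3, 4, 6, 7, 8, 9, 10, 2]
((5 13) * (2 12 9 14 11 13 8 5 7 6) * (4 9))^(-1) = (2 6 7 13 11 14 9 4 12)(5 8)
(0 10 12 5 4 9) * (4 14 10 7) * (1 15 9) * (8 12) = (0 7 4 1 15 9)(5 14 10 8 12) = [7, 15, 2, 3, 1, 14, 6, 4, 12, 0, 8, 11, 5, 13, 10, 9]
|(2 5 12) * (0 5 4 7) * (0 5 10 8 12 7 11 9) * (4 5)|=|(0 10 8 12 2 5 7 4 11 9)|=10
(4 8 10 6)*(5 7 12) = (4 8 10 6)(5 7 12) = [0, 1, 2, 3, 8, 7, 4, 12, 10, 9, 6, 11, 5]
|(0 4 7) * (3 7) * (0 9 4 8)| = 4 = |(0 8)(3 7 9 4)|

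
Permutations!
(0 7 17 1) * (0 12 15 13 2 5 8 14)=(0 7 17 1 12 15 13 2 5 8 14)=[7, 12, 5, 3, 4, 8, 6, 17, 14, 9, 10, 11, 15, 2, 0, 13, 16, 1]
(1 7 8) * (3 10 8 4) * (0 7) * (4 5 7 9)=(0 9 4 3 10 8 1)(5 7)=[9, 0, 2, 10, 3, 7, 6, 5, 1, 4, 8]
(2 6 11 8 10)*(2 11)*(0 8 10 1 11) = (0 8 1 11 10)(2 6) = [8, 11, 6, 3, 4, 5, 2, 7, 1, 9, 0, 10]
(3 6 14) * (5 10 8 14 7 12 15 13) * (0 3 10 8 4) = (0 3 6 7 12 15 13 5 8 14 10 4) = [3, 1, 2, 6, 0, 8, 7, 12, 14, 9, 4, 11, 15, 5, 10, 13]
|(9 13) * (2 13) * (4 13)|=4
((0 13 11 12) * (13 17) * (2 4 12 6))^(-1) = ((0 17 13 11 6 2 4 12))^(-1) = (0 12 4 2 6 11 13 17)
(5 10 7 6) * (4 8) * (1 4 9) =(1 4 8 9)(5 10 7 6) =[0, 4, 2, 3, 8, 10, 5, 6, 9, 1, 7]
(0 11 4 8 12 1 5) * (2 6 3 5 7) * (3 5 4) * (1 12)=(12)(0 11 3 4 8 1 7 2 6 5)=[11, 7, 6, 4, 8, 0, 5, 2, 1, 9, 10, 3, 12]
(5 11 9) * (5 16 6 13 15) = (5 11 9 16 6 13 15) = [0, 1, 2, 3, 4, 11, 13, 7, 8, 16, 10, 9, 12, 15, 14, 5, 6]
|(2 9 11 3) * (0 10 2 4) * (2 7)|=8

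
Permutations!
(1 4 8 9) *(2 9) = (1 4 8 2 9) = [0, 4, 9, 3, 8, 5, 6, 7, 2, 1]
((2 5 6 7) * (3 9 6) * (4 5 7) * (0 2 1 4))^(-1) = ((0 2 7 1 4 5 3 9 6))^(-1) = (0 6 9 3 5 4 1 7 2)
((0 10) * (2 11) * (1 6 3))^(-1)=(0 10)(1 3 6)(2 11)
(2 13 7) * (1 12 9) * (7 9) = [0, 12, 13, 3, 4, 5, 6, 2, 8, 1, 10, 11, 7, 9] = (1 12 7 2 13 9)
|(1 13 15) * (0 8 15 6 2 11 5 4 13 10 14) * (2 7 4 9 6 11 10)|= 7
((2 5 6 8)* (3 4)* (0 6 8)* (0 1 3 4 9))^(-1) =((0 6 1 3 9)(2 5 8))^(-1) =(0 9 3 1 6)(2 8 5)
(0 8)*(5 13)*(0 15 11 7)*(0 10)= (0 8 15 11 7 10)(5 13)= [8, 1, 2, 3, 4, 13, 6, 10, 15, 9, 0, 7, 12, 5, 14, 11]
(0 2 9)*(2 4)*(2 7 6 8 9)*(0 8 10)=(0 4 7 6 10)(8 9)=[4, 1, 2, 3, 7, 5, 10, 6, 9, 8, 0]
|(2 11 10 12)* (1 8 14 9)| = |(1 8 14 9)(2 11 10 12)| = 4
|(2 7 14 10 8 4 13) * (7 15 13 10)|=6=|(2 15 13)(4 10 8)(7 14)|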